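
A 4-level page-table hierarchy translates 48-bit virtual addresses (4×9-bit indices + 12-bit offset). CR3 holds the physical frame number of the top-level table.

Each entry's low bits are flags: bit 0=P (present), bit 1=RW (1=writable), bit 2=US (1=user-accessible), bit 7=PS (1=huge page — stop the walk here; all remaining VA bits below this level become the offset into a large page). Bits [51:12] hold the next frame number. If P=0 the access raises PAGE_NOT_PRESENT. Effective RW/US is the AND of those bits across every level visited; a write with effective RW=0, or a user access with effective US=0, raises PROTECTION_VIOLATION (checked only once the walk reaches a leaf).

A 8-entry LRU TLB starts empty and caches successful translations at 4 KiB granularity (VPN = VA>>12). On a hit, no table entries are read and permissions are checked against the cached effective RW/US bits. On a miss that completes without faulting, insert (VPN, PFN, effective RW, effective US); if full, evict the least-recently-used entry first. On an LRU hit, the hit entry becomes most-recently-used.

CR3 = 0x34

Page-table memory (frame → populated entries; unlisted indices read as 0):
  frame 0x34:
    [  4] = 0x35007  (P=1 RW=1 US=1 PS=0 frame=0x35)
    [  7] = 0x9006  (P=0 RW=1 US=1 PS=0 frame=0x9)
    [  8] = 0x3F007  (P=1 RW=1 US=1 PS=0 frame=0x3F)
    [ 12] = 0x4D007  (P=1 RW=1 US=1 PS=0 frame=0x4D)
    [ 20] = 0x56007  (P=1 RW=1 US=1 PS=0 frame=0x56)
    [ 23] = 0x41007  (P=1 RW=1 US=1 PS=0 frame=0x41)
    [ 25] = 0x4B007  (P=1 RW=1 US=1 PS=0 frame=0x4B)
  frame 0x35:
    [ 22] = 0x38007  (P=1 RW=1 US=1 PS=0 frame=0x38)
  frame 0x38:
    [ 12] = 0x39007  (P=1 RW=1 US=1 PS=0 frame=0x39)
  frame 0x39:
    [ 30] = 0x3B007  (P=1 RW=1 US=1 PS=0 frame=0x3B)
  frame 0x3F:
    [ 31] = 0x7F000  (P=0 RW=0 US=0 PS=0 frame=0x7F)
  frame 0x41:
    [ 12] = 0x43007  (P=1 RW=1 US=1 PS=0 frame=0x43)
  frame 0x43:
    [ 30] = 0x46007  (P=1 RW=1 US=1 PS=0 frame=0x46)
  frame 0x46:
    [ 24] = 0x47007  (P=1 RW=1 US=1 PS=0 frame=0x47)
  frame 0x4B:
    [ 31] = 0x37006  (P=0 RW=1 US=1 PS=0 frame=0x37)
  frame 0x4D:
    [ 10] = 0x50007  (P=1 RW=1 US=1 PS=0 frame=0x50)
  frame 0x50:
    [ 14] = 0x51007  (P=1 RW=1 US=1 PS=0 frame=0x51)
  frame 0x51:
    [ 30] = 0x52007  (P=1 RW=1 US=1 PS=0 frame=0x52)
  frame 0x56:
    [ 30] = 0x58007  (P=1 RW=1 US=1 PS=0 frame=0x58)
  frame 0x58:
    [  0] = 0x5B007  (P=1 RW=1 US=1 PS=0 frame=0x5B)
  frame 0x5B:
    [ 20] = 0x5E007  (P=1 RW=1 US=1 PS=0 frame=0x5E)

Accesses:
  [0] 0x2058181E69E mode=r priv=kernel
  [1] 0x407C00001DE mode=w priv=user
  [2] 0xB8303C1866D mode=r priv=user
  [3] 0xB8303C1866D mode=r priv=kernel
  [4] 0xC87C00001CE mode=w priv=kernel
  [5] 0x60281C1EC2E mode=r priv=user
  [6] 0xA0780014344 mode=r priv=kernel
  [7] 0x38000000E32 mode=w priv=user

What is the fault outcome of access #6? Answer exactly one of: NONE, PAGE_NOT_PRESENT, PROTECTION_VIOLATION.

Walk each access:
#0 VA=0x2058181E69E (r,kernel):
  lvl0: tbl 0x34, slot 4 ⇒ 0x35007 (P1/RW1/US1/PS0)
  lvl1: tbl 0x35, slot 22 ⇒ 0x38007 (P1/RW1/US1/PS0)
  lvl2: tbl 0x38, slot 12 ⇒ 0x39007 (P1/RW1/US1/PS0)
  lvl3: tbl 0x39, slot 30 ⇒ 0x3B007 (P1/RW1/US1/PS0)
  ⇒ phys 0x3B69E  [4 reads]
#1 VA=0x407C00001DE (w,user):
  lvl0: tbl 0x34, slot 8 ⇒ 0x3F007 (P1/RW1/US1/PS0)
  lvl1: tbl 0x3F, slot 31 ⇒ 0x7F000 (P0/RW0/US0/PS0)
  ✗ PAGE_NOT_PRESENT  [2 reads]
#2 VA=0xB8303C1866D (r,user):
  lvl0: tbl 0x34, slot 23 ⇒ 0x41007 (P1/RW1/US1/PS0)
  lvl1: tbl 0x41, slot 12 ⇒ 0x43007 (P1/RW1/US1/PS0)
  lvl2: tbl 0x43, slot 30 ⇒ 0x46007 (P1/RW1/US1/PS0)
  lvl3: tbl 0x46, slot 24 ⇒ 0x47007 (P1/RW1/US1/PS0)
  ⇒ phys 0x4766D  [4 reads]
#3 VA=0xB8303C1866D (r,kernel):
  TLB hit vpn=0xB8303C18 → PA=0x4766D
#4 VA=0xC87C00001CE (w,kernel):
  lvl0: tbl 0x34, slot 25 ⇒ 0x4B007 (P1/RW1/US1/PS0)
  lvl1: tbl 0x4B, slot 31 ⇒ 0x37006 (P0/RW1/US1/PS0)
  ✗ PAGE_NOT_PRESENT  [2 reads]
#5 VA=0x60281C1EC2E (r,user):
  lvl0: tbl 0x34, slot 12 ⇒ 0x4D007 (P1/RW1/US1/PS0)
  lvl1: tbl 0x4D, slot 10 ⇒ 0x50007 (P1/RW1/US1/PS0)
  lvl2: tbl 0x50, slot 14 ⇒ 0x51007 (P1/RW1/US1/PS0)
  lvl3: tbl 0x51, slot 30 ⇒ 0x52007 (P1/RW1/US1/PS0)
  ⇒ phys 0x52C2E  [4 reads]
#6 VA=0xA0780014344 (r,kernel):
  lvl0: tbl 0x34, slot 20 ⇒ 0x56007 (P1/RW1/US1/PS0)
  lvl1: tbl 0x56, slot 30 ⇒ 0x58007 (P1/RW1/US1/PS0)
  lvl2: tbl 0x58, slot 0 ⇒ 0x5B007 (P1/RW1/US1/PS0)
  lvl3: tbl 0x5B, slot 20 ⇒ 0x5E007 (P1/RW1/US1/PS0)
  ⇒ phys 0x5E344  [4 reads]
#7 VA=0x38000000E32 (w,user):
  lvl0: tbl 0x34, slot 7 ⇒ 0x9006 (P0/RW1/US1/PS0)
  ✗ PAGE_NOT_PRESENT  [1 reads]

Access #6 fault: NONE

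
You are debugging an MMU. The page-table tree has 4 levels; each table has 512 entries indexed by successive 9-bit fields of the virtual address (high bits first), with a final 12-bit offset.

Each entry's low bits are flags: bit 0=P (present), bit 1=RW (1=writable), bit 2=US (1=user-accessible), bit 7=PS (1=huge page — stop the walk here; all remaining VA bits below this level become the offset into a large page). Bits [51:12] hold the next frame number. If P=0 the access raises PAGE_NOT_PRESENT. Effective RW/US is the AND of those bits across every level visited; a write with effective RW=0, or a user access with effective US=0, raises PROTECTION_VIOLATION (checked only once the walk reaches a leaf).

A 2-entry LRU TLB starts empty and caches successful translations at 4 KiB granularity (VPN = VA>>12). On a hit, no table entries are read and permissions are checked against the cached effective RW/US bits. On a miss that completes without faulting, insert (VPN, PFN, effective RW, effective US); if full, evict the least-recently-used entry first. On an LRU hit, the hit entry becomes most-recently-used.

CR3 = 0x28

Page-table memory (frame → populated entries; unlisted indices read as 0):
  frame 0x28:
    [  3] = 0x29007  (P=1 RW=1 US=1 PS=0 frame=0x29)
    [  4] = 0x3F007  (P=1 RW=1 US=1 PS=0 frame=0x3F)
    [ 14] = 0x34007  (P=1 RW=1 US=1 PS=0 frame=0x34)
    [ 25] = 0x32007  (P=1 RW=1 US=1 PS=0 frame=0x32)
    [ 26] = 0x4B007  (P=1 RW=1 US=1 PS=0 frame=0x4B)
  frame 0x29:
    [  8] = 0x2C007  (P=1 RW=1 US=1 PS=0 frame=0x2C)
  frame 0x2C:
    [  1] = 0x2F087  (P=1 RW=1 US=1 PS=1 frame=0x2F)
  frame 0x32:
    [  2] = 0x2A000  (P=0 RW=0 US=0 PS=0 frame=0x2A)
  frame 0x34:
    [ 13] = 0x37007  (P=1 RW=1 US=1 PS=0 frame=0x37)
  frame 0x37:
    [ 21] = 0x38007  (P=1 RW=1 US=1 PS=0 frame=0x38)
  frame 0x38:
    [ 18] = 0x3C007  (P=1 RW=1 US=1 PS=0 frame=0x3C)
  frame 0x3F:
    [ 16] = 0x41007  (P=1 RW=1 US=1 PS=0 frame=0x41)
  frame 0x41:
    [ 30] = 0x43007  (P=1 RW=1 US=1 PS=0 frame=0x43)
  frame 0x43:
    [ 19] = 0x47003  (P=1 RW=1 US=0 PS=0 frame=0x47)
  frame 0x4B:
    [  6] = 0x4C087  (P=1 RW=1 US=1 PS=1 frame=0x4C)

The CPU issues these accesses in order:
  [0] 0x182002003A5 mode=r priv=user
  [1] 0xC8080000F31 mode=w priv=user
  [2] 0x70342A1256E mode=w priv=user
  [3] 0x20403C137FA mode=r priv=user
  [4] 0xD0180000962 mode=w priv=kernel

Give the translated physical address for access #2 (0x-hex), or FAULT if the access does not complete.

Walk each access:
#0 VA=0x182002003A5 (r,user):
  [0] read 0x28 idx=3: raw=0x29007 flags P=1 W=1 U=1 S=0
  [1] read 0x29 idx=8: raw=0x2C007 flags P=1 W=1 U=1 S=0
  [2] read 0x2C idx=1: raw=0x2F087 flags P=1 W=1 U=1 S=1
  ⇒ phys 0x2F3A5 (huge @L2)  [3 reads]
#1 VA=0xC8080000F31 (w,user):
  [0] read 0x28 idx=25: raw=0x32007 flags P=1 W=1 U=1 S=0
  [1] read 0x32 idx=2: raw=0x2A000 flags P=0 W=0 U=0 S=0
  ⇒ fault: PAGE_NOT_PRESENT  — 2 lookups
#2 VA=0x70342A1256E (w,user):
  [0] read 0x28 idx=14: raw=0x34007 flags P=1 W=1 U=1 S=0
  [1] read 0x34 idx=13: raw=0x37007 flags P=1 W=1 U=1 S=0
  [2] read 0x37 idx=21: raw=0x38007 flags P=1 W=1 U=1 S=0
  [3] read 0x38 idx=18: raw=0x3C007 flags P=1 W=1 U=1 S=0
  ⇒ phys 0x3C56E  [4 reads]
#3 VA=0x20403C137FA (r,user):
  [0] read 0x28 idx=4: raw=0x3F007 flags P=1 W=1 U=1 S=0
  [1] read 0x3F idx=16: raw=0x41007 flags P=1 W=1 U=1 S=0
  [2] read 0x41 idx=30: raw=0x43007 flags P=1 W=1 U=1 S=0
  [3] read 0x43 idx=19: raw=0x47003 flags P=1 W=1 U=0 S=0
  ⇒ fault: PROTECTION_VIOLATION  — 4 lookups
#4 VA=0xD0180000962 (w,kernel):
  [0] read 0x28 idx=26: raw=0x4B007 flags P=1 W=1 U=1 S=0
  [1] read 0x4B idx=6: raw=0x4C087 flags P=1 W=1 U=1 S=1
  ⇒ phys 0x4C962 (huge @L1)  [2 reads]

Access #2 PA: 0x3C56E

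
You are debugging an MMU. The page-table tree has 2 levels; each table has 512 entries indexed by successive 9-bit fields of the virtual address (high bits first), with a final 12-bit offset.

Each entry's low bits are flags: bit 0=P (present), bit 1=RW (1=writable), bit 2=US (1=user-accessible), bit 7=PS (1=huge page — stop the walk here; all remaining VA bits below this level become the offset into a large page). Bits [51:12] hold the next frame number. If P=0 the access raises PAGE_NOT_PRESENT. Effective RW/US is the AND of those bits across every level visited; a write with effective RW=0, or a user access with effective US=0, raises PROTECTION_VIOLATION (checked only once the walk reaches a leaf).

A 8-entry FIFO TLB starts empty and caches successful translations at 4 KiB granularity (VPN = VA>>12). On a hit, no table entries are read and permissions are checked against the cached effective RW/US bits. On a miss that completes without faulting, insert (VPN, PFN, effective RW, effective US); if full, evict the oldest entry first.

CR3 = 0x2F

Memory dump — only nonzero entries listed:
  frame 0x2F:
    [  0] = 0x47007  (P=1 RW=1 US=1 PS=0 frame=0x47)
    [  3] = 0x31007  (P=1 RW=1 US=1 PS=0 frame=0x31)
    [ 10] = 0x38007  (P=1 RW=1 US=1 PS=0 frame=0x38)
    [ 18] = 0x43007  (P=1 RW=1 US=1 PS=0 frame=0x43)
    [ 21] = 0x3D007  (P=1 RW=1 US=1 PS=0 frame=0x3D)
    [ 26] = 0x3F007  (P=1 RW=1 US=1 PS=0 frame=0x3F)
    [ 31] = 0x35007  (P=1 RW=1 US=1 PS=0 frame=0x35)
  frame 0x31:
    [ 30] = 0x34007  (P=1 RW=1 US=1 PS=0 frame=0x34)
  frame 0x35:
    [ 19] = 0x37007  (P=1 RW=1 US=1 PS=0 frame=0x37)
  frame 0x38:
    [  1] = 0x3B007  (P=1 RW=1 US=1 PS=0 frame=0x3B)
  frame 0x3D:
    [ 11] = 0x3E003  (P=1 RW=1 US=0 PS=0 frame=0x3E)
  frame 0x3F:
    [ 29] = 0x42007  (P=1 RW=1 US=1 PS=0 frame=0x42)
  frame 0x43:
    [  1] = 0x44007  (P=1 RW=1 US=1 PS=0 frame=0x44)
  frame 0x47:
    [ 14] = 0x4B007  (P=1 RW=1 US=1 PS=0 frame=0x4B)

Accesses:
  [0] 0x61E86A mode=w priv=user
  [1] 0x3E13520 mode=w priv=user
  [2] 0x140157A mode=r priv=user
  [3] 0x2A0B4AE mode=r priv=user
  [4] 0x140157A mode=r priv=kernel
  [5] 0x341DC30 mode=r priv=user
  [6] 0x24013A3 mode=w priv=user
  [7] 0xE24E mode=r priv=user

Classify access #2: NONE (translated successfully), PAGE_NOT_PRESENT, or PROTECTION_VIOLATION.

Walk each access:
#0 VA=0x61E86A (w,user):
  L0 @0x2F[3] → 0x31007  P=1,RW=1,US=1,PS=0
  L1 @0x31[30] → 0x34007  P=1,RW=1,US=1,PS=0
  ✓ 0x3486A  — 2 lookups
#1 VA=0x3E13520 (w,user):
  L0 @0x2F[31] → 0x35007  P=1,RW=1,US=1,PS=0
  L1 @0x35[19] → 0x37007  P=1,RW=1,US=1,PS=0
  ✓ 0x37520  — 2 lookups
#2 VA=0x140157A (r,user):
  L0 @0x2F[10] → 0x38007  P=1,RW=1,US=1,PS=0
  L1 @0x38[1] → 0x3B007  P=1,RW=1,US=1,PS=0
  ✓ 0x3B57A  — 2 lookups
#3 VA=0x2A0B4AE (r,user):
  L0 @0x2F[21] → 0x3D007  P=1,RW=1,US=1,PS=0
  L1 @0x3D[11] → 0x3E003  P=1,RW=1,US=0,PS=0
  → PROTECTION_VIOLATION  (2 entries read)
#4 VA=0x140157A (r,kernel):
  TLB hit vpn=0x1401 → PA=0x3B57A
#5 VA=0x341DC30 (r,user):
  L0 @0x2F[26] → 0x3F007  P=1,RW=1,US=1,PS=0
  L1 @0x3F[29] → 0x42007  P=1,RW=1,US=1,PS=0
  ✓ 0x42C30  — 2 lookups
#6 VA=0x24013A3 (w,user):
  L0 @0x2F[18] → 0x43007  P=1,RW=1,US=1,PS=0
  L1 @0x43[1] → 0x44007  P=1,RW=1,US=1,PS=0
  ✓ 0x443A3  — 2 lookups
#7 VA=0xE24E (r,user):
  L0 @0x2F[0] → 0x47007  P=1,RW=1,US=1,PS=0
  L1 @0x47[14] → 0x4B007  P=1,RW=1,US=1,PS=0
  ✓ 0x4B24E  — 2 lookups

Access #2 fault: NONE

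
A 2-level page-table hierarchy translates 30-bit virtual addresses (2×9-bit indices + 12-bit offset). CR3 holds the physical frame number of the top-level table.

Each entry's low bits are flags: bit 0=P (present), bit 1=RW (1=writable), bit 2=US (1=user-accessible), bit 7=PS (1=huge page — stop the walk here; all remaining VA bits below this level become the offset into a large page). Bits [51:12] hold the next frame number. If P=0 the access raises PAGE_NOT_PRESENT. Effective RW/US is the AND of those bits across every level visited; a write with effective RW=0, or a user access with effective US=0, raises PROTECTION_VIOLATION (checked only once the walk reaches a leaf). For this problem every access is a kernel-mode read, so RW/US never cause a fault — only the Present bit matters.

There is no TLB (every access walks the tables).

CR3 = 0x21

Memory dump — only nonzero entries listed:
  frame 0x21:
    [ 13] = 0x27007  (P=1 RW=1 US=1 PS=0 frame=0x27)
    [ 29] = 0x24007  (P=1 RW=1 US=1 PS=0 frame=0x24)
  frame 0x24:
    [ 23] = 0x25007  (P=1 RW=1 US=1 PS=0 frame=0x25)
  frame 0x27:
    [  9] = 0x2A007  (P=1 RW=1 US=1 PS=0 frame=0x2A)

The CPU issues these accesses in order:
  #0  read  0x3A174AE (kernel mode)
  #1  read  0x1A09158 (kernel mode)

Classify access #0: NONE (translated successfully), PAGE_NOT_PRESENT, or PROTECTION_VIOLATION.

Trace:
#0 VA=0x3A174AE (r,kernel):
  lvl0: tbl 0x21, slot 29 ⇒ 0x24007 (P1/RW1/US1/PS0)
  lvl1: tbl 0x24, slot 23 ⇒ 0x25007 (P1/RW1/US1/PS0)
  → PA=0x254AE  (2 entries read)
#1 VA=0x1A09158 (r,kernel):
  lvl0: tbl 0x21, slot 13 ⇒ 0x27007 (P1/RW1/US1/PS0)
  lvl1: tbl 0x27, slot 9 ⇒ 0x2A007 (P1/RW1/US1/PS0)
  → PA=0x2A158  (2 entries read)

Access #0 fault: NONE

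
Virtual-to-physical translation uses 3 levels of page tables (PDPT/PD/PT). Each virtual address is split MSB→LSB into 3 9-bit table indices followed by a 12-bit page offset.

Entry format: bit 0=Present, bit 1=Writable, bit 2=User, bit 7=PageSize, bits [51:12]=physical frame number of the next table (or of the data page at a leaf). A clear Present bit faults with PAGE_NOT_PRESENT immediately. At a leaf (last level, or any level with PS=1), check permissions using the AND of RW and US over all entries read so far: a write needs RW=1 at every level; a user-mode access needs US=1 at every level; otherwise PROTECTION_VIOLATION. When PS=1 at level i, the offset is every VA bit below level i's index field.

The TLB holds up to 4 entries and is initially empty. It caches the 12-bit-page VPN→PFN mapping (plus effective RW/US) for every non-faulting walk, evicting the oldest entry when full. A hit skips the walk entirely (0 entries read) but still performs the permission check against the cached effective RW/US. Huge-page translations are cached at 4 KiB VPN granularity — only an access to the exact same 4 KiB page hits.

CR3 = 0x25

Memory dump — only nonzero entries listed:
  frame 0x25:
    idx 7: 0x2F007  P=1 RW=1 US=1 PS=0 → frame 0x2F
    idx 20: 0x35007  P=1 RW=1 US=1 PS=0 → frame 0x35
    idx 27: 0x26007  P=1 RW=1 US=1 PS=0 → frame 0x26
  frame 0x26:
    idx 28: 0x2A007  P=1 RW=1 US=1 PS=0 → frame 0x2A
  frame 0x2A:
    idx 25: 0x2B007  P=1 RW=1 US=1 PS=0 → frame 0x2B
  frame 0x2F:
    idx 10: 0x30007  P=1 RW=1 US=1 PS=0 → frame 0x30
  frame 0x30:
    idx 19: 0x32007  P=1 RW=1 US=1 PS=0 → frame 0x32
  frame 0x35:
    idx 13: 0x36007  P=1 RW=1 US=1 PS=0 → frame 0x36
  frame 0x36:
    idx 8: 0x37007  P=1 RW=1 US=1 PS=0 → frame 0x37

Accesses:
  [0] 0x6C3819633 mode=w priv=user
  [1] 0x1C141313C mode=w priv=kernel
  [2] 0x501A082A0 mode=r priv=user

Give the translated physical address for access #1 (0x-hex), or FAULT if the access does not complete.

Per-access translation:
#0 VA=0x6C3819633 (w,user):
  [0] read 0x25 idx=27: raw=0x26007 flags P=1 W=1 U=1 S=0
  [1] read 0x26 idx=28: raw=0x2A007 flags P=1 W=1 U=1 S=0
  [2] read 0x2A idx=25: raw=0x2B007 flags P=1 W=1 U=1 S=0
  → PA=0x2B633  (3 entries read)
#1 VA=0x1C141313C (w,kernel):
  [0] read 0x25 idx=7: raw=0x2F007 flags P=1 W=1 U=1 S=0
  [1] read 0x2F idx=10: raw=0x30007 flags P=1 W=1 U=1 S=0
  [2] read 0x30 idx=19: raw=0x32007 flags P=1 W=1 U=1 S=0
  → PA=0x3213C  (3 entries read)
#2 VA=0x501A082A0 (r,user):
  [0] read 0x25 idx=20: raw=0x35007 flags P=1 W=1 U=1 S=0
  [1] read 0x35 idx=13: raw=0x36007 flags P=1 W=1 U=1 S=0
  [2] read 0x36 idx=8: raw=0x37007 flags P=1 W=1 U=1 S=0
  → PA=0x372A0  (3 entries read)

Access #1 PA: 0x3213C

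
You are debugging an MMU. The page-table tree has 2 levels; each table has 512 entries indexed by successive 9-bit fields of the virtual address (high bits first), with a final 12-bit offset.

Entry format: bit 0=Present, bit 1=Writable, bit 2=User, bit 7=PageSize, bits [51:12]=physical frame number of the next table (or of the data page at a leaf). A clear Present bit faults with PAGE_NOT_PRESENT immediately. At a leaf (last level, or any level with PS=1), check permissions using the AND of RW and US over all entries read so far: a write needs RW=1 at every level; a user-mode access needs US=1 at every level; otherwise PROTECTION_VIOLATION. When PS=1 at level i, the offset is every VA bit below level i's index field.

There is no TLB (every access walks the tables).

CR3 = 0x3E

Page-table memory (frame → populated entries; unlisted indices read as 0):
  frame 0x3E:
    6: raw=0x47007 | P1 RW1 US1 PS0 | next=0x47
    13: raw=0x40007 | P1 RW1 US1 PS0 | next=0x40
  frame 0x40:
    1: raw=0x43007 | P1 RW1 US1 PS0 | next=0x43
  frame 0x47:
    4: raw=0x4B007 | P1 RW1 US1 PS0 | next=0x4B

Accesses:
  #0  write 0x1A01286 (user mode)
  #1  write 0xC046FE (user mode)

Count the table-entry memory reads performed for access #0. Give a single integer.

Per-access translation:
#0 VA=0x1A01286 (w,user):
  L0: frame=0x3E idx=13 entry=0x40007 [P=1 RW=1 US=1 PS=0]
  L1: frame=0x40 idx=1 entry=0x43007 [P=1 RW=1 US=1 PS=0]
  ✓ 0x43286  — 2 lookups
#1 VA=0xC046FE (w,user):
  L0: frame=0x3E idx=6 entry=0x47007 [P=1 RW=1 US=1 PS=0]
  L1: frame=0x47 idx=4 entry=0x4B007 [P=1 RW=1 US=1 PS=0]
  ✓ 0x4B6FE  — 2 lookups

Entries read for #0: 2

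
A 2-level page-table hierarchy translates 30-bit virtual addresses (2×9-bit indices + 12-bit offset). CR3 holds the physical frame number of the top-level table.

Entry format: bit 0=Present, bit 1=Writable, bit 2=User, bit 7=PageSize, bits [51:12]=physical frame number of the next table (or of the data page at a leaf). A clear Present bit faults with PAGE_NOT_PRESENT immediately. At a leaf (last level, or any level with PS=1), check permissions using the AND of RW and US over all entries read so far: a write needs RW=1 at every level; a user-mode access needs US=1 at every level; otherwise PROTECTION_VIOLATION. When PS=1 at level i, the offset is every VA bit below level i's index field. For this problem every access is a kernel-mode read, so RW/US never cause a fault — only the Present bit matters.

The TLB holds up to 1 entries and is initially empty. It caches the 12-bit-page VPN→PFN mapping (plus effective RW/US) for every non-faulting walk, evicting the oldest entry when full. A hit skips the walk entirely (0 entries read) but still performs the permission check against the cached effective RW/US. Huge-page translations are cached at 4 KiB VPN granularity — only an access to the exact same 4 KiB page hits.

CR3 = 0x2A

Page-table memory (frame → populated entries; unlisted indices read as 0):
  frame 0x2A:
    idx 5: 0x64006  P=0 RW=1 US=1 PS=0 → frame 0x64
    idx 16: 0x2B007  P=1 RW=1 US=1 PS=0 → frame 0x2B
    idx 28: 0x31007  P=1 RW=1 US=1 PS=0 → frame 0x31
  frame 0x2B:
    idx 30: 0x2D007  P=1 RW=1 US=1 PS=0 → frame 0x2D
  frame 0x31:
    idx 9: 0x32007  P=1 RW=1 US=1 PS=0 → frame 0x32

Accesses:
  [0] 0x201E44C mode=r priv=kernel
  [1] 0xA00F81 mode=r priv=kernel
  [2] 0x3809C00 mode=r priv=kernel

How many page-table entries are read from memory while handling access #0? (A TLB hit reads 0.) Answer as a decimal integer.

Walk each access:
#0 VA=0x201E44C (r,kernel):
  lvl0: tbl 0x2A, slot 16 ⇒ 0x2B007 (P1/RW1/US1/PS0)
  lvl1: tbl 0x2B, slot 30 ⇒ 0x2D007 (P1/RW1/US1/PS0)
  ⇒ phys 0x2D44C  [2 reads]
#1 VA=0xA00F81 (r,kernel):
  lvl0: tbl 0x2A, slot 5 ⇒ 0x64006 (P0/RW1/US1/PS0)
  ⇒ fault: PAGE_NOT_PRESENT  — 1 lookups
#2 VA=0x3809C00 (r,kernel):
  lvl0: tbl 0x2A, slot 28 ⇒ 0x31007 (P1/RW1/US1/PS0)
  lvl1: tbl 0x31, slot 9 ⇒ 0x32007 (P1/RW1/US1/PS0)
  ⇒ phys 0x32C00  [2 reads]

Entries read for #0: 2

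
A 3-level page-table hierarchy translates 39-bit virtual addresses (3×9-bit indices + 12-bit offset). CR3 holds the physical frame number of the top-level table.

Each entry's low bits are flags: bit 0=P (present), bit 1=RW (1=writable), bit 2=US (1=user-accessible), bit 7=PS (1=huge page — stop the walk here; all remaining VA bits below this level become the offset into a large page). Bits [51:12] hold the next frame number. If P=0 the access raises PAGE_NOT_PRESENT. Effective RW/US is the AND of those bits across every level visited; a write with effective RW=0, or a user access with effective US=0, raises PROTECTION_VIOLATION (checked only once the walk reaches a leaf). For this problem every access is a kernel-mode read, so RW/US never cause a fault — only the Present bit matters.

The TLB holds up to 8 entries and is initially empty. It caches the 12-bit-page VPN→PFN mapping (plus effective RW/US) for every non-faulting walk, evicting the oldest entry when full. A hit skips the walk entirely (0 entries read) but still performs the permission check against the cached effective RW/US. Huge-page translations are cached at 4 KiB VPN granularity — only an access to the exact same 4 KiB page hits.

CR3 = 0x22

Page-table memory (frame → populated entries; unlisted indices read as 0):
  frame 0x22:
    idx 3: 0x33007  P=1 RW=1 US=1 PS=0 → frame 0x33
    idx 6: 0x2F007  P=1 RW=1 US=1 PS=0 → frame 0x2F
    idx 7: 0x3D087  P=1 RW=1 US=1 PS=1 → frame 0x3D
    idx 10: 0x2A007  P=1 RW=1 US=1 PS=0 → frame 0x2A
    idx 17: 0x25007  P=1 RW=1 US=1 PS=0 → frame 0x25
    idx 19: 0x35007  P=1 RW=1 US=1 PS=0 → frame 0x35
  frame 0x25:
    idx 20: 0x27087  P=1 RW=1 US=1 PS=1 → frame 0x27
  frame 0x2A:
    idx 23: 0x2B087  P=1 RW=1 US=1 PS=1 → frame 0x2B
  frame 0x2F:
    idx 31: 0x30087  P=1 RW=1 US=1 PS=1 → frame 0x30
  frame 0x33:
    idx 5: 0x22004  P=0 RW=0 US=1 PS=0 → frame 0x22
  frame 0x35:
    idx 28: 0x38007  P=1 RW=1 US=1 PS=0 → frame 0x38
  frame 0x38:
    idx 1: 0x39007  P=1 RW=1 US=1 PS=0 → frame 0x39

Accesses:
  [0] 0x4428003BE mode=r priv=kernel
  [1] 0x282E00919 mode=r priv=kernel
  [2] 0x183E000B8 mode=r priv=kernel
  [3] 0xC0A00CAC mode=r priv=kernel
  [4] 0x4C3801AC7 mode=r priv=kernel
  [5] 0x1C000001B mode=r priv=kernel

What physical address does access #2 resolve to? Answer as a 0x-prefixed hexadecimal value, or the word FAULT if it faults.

Per-access translation:
#0 VA=0x4428003BE (r,kernel):
  lvl0: tbl 0x22, slot 17 ⇒ 0x25007 (P1/RW1/US1/PS0)
  lvl1: tbl 0x25, slot 20 ⇒ 0x27087 (P1/RW1/US1/PS1)
  ⇒ phys 0x273BE (huge @L1)  [2 reads]
#1 VA=0x282E00919 (r,kernel):
  lvl0: tbl 0x22, slot 10 ⇒ 0x2A007 (P1/RW1/US1/PS0)
  lvl1: tbl 0x2A, slot 23 ⇒ 0x2B087 (P1/RW1/US1/PS1)
  ⇒ phys 0x2B919 (huge @L1)  [2 reads]
#2 VA=0x183E000B8 (r,kernel):
  lvl0: tbl 0x22, slot 6 ⇒ 0x2F007 (P1/RW1/US1/PS0)
  lvl1: tbl 0x2F, slot 31 ⇒ 0x30087 (P1/RW1/US1/PS1)
  ⇒ phys 0x300B8 (huge @L1)  [2 reads]
#3 VA=0xC0A00CAC (r,kernel):
  lvl0: tbl 0x22, slot 3 ⇒ 0x33007 (P1/RW1/US1/PS0)
  lvl1: tbl 0x33, slot 5 ⇒ 0x22004 (P0/RW0/US1/PS0)
  → PAGE_NOT_PRESENT  (2 entries read)
#4 VA=0x4C3801AC7 (r,kernel):
  lvl0: tbl 0x22, slot 19 ⇒ 0x35007 (P1/RW1/US1/PS0)
  lvl1: tbl 0x35, slot 28 ⇒ 0x38007 (P1/RW1/US1/PS0)
  lvl2: tbl 0x38, slot 1 ⇒ 0x39007 (P1/RW1/US1/PS0)
  ⇒ phys 0x39AC7  [3 reads]
#5 VA=0x1C000001B (r,kernel):
  lvl0: tbl 0x22, slot 7 ⇒ 0x3D087 (P1/RW1/US1/PS1)
  ⇒ phys 0x3D01B (huge @L0)  [1 reads]

Access #2 PA: 0x300B8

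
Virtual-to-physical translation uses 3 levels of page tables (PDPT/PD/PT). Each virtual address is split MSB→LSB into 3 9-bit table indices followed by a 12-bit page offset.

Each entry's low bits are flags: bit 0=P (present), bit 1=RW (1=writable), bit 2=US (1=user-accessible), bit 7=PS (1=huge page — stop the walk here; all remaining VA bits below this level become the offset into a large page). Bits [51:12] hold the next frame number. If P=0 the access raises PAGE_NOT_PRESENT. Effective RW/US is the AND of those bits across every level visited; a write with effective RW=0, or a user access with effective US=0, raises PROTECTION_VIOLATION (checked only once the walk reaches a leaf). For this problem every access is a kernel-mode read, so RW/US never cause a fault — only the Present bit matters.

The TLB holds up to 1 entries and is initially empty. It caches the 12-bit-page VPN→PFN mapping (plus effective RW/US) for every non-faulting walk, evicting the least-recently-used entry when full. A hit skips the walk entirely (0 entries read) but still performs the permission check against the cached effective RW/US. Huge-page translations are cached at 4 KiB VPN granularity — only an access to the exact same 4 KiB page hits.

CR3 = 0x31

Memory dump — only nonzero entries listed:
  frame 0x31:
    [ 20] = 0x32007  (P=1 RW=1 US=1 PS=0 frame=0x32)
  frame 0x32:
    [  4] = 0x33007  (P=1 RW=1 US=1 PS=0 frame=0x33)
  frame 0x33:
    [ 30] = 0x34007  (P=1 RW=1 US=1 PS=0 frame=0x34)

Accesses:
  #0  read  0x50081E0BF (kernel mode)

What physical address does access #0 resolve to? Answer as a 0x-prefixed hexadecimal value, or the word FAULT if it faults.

Trace:
#0 VA=0x50081E0BF (r,kernel):
  lvl0: tbl 0x31, slot 20 ⇒ 0x32007 (P1/RW1/US1/PS0)
  lvl1: tbl 0x32, slot 4 ⇒ 0x33007 (P1/RW1/US1/PS0)
  lvl2: tbl 0x33, slot 30 ⇒ 0x34007 (P1/RW1/US1/PS0)
  ✓ 0x340BF  — 3 lookups

Access #0 PA: 0x340BF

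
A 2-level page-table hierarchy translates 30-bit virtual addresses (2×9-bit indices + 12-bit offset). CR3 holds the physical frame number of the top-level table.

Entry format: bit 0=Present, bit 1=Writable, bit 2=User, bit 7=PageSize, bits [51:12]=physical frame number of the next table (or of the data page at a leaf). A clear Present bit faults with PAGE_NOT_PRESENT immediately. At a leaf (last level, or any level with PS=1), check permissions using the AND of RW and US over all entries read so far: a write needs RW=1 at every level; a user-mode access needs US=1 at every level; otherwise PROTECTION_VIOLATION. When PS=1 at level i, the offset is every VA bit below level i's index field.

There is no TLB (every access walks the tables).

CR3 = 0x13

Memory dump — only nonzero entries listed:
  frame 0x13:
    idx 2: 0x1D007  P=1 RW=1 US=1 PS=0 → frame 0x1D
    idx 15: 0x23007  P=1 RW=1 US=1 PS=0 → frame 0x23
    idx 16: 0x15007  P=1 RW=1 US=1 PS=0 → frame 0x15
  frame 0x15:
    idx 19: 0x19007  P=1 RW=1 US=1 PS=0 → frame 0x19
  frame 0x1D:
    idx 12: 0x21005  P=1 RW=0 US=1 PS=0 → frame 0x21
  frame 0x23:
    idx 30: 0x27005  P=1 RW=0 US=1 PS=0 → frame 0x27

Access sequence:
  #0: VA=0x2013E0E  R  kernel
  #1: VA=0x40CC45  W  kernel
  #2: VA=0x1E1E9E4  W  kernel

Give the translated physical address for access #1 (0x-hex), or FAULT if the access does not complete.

Per-access translation:
#0 VA=0x2013E0E (r,kernel):
  lvl0: tbl 0x13, slot 16 ⇒ 0x15007 (P1/RW1/US1/PS0)
  lvl1: tbl 0x15, slot 19 ⇒ 0x19007 (P1/RW1/US1/PS0)
  → PA=0x19E0E  (2 entries read)
#1 VA=0x40CC45 (w,kernel):
  lvl0: tbl 0x13, slot 2 ⇒ 0x1D007 (P1/RW1/US1/PS0)
  lvl1: tbl 0x1D, slot 12 ⇒ 0x21005 (P1/RW0/US1/PS0)
  ⇒ fault: PROTECTION_VIOLATION  — 2 lookups
#2 VA=0x1E1E9E4 (w,kernel):
  lvl0: tbl 0x13, slot 15 ⇒ 0x23007 (P1/RW1/US1/PS0)
  lvl1: tbl 0x23, slot 30 ⇒ 0x27005 (P1/RW0/US1/PS0)
  ⇒ fault: PROTECTION_VIOLATION  — 2 lookups

Access #1 PA: FAULT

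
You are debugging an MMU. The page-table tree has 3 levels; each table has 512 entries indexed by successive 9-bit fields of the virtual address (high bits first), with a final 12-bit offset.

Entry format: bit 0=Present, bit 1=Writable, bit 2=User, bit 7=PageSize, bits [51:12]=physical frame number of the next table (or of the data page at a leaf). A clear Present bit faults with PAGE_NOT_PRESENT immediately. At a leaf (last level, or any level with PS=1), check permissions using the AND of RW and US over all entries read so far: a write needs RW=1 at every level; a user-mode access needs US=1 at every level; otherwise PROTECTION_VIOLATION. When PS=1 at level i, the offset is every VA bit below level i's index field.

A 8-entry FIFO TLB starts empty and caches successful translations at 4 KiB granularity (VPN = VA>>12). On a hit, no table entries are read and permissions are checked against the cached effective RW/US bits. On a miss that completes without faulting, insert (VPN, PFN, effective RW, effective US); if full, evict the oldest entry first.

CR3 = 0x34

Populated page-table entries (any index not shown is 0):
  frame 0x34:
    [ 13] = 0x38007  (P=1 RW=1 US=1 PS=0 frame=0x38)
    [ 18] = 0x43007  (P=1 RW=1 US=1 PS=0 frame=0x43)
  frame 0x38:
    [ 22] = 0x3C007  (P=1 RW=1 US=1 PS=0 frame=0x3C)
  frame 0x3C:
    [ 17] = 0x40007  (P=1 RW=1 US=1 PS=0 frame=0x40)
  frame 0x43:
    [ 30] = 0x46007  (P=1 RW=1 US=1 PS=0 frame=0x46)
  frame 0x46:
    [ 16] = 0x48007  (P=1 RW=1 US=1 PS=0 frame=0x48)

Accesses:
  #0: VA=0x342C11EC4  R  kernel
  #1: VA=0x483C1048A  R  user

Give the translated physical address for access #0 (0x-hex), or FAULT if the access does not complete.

Per-access translation:
#0 VA=0x342C11EC4 (r,kernel):
  lvl0: tbl 0x34, slot 13 ⇒ 0x38007 (P1/RW1/US1/PS0)
  lvl1: tbl 0x38, slot 22 ⇒ 0x3C007 (P1/RW1/US1/PS0)
  lvl2: tbl 0x3C, slot 17 ⇒ 0x40007 (P1/RW1/US1/PS0)
  → PA=0x40EC4  (3 entries read)
#1 VA=0x483C1048A (r,user):
  lvl0: tbl 0x34, slot 18 ⇒ 0x43007 (P1/RW1/US1/PS0)
  lvl1: tbl 0x43, slot 30 ⇒ 0x46007 (P1/RW1/US1/PS0)
  lvl2: tbl 0x46, slot 16 ⇒ 0x48007 (P1/RW1/US1/PS0)
  → PA=0x4848A  (3 entries read)

Access #0 PA: 0x40EC4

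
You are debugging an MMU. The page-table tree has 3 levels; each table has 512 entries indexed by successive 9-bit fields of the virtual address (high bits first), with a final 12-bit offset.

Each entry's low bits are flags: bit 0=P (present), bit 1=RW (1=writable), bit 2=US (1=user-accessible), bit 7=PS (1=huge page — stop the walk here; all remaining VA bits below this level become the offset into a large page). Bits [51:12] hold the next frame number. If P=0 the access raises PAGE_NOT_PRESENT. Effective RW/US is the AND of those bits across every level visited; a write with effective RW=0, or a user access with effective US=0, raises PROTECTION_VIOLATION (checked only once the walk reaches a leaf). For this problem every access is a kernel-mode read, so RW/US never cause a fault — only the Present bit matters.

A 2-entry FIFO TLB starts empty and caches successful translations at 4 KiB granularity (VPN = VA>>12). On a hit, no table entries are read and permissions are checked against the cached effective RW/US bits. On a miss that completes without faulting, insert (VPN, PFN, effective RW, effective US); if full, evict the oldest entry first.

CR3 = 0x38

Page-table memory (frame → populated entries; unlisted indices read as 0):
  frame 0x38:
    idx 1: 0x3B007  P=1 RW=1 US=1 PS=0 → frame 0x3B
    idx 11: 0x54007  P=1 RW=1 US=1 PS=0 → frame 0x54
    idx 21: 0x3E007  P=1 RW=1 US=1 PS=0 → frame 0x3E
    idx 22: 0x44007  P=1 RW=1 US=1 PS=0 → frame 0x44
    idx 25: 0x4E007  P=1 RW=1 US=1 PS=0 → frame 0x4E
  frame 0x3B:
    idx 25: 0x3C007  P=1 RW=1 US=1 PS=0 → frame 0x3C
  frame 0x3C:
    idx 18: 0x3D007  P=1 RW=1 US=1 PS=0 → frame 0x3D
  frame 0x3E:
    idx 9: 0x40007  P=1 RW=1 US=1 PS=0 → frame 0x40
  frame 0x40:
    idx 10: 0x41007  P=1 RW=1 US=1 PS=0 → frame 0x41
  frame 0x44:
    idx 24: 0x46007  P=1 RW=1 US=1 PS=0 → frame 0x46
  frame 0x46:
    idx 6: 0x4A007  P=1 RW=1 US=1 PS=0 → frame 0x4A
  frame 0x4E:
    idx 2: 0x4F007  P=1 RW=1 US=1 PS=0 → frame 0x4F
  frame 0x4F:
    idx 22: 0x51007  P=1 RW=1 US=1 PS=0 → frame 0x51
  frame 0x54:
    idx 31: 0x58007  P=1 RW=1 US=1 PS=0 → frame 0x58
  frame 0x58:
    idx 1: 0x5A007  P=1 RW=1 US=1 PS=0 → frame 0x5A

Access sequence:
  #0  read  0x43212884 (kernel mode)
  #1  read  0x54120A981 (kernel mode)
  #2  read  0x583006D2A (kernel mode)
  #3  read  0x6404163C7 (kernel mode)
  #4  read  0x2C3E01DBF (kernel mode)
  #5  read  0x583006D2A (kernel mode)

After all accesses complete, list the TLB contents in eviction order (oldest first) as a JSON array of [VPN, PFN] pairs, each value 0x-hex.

Per-access translation:
#0 VA=0x43212884 (r,kernel):
  L0: frame=0x38 idx=1 entry=0x3B007 [P=1 RW=1 US=1 PS=0]
  L1: frame=0x3B idx=25 entry=0x3C007 [P=1 RW=1 US=1 PS=0]
  L2: frame=0x3C idx=18 entry=0x3D007 [P=1 RW=1 US=1 PS=0]
  ✓ 0x3D884  — 3 lookups
#1 VA=0x54120A981 (r,kernel):
  L0: frame=0x38 idx=21 entry=0x3E007 [P=1 RW=1 US=1 PS=0]
  L1: frame=0x3E idx=9 entry=0x40007 [P=1 RW=1 US=1 PS=0]
  L2: frame=0x40 idx=10 entry=0x41007 [P=1 RW=1 US=1 PS=0]
  ✓ 0x41981  — 3 lookups
#2 VA=0x583006D2A (r,kernel):
  L0: frame=0x38 idx=22 entry=0x44007 [P=1 RW=1 US=1 PS=0]
  L1: frame=0x44 idx=24 entry=0x46007 [P=1 RW=1 US=1 PS=0]
  L2: frame=0x46 idx=6 entry=0x4A007 [P=1 RW=1 US=1 PS=0]
  ✓ 0x4AD2A  — 3 lookups
#3 VA=0x6404163C7 (r,kernel):
  L0: frame=0x38 idx=25 entry=0x4E007 [P=1 RW=1 US=1 PS=0]
  L1: frame=0x4E idx=2 entry=0x4F007 [P=1 RW=1 US=1 PS=0]
  L2: frame=0x4F idx=22 entry=0x51007 [P=1 RW=1 US=1 PS=0]
  ✓ 0x513C7  — 3 lookups
#4 VA=0x2C3E01DBF (r,kernel):
  L0: frame=0x38 idx=11 entry=0x54007 [P=1 RW=1 US=1 PS=0]
  L1: frame=0x54 idx=31 entry=0x58007 [P=1 RW=1 US=1 PS=0]
  L2: frame=0x58 idx=1 entry=0x5A007 [P=1 RW=1 US=1 PS=0]
  ✓ 0x5ADBF  — 3 lookups
#5 VA=0x583006D2A (r,kernel):
  L0: frame=0x38 idx=22 entry=0x44007 [P=1 RW=1 US=1 PS=0]
  L1: frame=0x44 idx=24 entry=0x46007 [P=1 RW=1 US=1 PS=0]
  L2: frame=0x46 idx=6 entry=0x4A007 [P=1 RW=1 US=1 PS=0]
  ✓ 0x4AD2A  — 3 lookups

TLB: [["0x2C3E01", "0x5A"], ["0x583006", "0x4A"]]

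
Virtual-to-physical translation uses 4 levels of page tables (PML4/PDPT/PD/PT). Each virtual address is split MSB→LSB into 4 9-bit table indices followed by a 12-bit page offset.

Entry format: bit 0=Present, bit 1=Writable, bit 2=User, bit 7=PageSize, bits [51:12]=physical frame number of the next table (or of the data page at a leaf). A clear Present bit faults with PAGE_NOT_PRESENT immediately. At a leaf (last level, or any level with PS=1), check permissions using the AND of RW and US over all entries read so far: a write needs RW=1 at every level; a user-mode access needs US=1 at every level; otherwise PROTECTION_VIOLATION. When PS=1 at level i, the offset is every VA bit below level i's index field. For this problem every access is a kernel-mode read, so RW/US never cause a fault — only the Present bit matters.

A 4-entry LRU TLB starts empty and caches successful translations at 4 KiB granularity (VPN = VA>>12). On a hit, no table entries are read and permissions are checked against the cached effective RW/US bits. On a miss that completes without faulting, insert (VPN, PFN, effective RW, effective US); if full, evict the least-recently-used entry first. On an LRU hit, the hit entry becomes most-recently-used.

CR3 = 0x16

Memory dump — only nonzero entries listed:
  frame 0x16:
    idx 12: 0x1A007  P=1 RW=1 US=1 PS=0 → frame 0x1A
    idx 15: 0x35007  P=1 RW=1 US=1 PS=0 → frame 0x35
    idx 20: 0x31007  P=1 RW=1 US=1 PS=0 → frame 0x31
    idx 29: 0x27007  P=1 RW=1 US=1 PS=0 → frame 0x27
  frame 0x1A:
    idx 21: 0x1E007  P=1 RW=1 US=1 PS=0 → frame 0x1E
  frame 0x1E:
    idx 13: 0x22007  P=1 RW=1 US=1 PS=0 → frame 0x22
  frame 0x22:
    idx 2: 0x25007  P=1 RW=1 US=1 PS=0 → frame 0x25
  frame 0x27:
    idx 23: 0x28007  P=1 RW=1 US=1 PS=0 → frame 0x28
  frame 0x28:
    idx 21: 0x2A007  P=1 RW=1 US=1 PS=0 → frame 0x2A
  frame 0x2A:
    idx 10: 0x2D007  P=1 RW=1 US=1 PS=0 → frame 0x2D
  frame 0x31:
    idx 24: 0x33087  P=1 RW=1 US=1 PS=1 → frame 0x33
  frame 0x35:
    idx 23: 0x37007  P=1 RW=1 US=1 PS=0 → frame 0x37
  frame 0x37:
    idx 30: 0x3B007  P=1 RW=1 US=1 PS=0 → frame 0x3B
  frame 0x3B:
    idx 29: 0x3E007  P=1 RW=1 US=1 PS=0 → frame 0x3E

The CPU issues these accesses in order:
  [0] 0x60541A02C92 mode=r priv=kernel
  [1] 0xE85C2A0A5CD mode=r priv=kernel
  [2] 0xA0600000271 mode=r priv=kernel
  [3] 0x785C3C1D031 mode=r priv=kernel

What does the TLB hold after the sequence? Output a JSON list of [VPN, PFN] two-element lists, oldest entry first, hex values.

Per-access translation:
#0 VA=0x60541A02C92 (r,kernel):
  L0: frame=0x16 idx=12 entry=0x1A007 [P=1 RW=1 US=1 PS=0]
  L1: frame=0x1A idx=21 entry=0x1E007 [P=1 RW=1 US=1 PS=0]
  L2: frame=0x1E idx=13 entry=0x22007 [P=1 RW=1 US=1 PS=0]
  L3: frame=0x22 idx=2 entry=0x25007 [P=1 RW=1 US=1 PS=0]
  → PA=0x25C92  (4 entries read)
#1 VA=0xE85C2A0A5CD (r,kernel):
  L0: frame=0x16 idx=29 entry=0x27007 [P=1 RW=1 US=1 PS=0]
  L1: frame=0x27 idx=23 entry=0x28007 [P=1 RW=1 US=1 PS=0]
  L2: frame=0x28 idx=21 entry=0x2A007 [P=1 RW=1 US=1 PS=0]
  L3: frame=0x2A idx=10 entry=0x2D007 [P=1 RW=1 US=1 PS=0]
  → PA=0x2D5CD  (4 entries read)
#2 VA=0xA0600000271 (r,kernel):
  L0: frame=0x16 idx=20 entry=0x31007 [P=1 RW=1 US=1 PS=0]
  L1: frame=0x31 idx=24 entry=0x33087 [P=1 RW=1 US=1 PS=1]
  → PA=0x33271 (huge @L1)  (2 entries read)
#3 VA=0x785C3C1D031 (r,kernel):
  L0: frame=0x16 idx=15 entry=0x35007 [P=1 RW=1 US=1 PS=0]
  L1: frame=0x35 idx=23 entry=0x37007 [P=1 RW=1 US=1 PS=0]
  L2: frame=0x37 idx=30 entry=0x3B007 [P=1 RW=1 US=1 PS=0]
  L3: frame=0x3B idx=29 entry=0x3E007 [P=1 RW=1 US=1 PS=0]
  → PA=0x3E031  (4 entries read)

TLB: [["0x60541A02", "0x25"], ["0xE85C2A0A", "0x2D"], ["0xA0600000", "0x33"], ["0x785C3C1D", "0x3E"]]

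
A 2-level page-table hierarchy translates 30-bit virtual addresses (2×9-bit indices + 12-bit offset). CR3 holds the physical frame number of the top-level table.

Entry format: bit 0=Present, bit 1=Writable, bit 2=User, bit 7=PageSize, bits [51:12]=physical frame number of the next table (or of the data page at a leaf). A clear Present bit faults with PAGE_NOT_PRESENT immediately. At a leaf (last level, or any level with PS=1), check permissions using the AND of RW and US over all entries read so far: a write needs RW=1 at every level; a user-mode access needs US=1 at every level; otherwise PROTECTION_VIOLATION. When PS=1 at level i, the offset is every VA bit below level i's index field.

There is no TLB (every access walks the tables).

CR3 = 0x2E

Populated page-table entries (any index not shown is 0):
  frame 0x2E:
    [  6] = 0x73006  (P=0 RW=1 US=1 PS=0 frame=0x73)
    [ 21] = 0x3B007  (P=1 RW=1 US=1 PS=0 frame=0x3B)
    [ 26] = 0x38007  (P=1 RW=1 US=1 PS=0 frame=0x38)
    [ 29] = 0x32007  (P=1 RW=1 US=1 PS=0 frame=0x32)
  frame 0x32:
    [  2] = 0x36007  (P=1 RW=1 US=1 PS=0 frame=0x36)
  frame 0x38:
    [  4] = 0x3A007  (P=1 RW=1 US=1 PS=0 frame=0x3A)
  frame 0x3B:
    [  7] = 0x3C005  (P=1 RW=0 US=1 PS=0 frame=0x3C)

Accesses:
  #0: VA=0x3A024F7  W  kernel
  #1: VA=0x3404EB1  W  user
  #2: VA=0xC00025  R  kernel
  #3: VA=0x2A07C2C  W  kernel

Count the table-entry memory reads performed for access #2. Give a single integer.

Walk each access:
#0 VA=0x3A024F7 (w,kernel):
  lvl0: tbl 0x2E, slot 29 ⇒ 0x32007 (P1/RW1/US1/PS0)
  lvl1: tbl 0x32, slot 2 ⇒ 0x36007 (P1/RW1/US1/PS0)
  ✓ 0x364F7  — 2 lookups
#1 VA=0x3404EB1 (w,user):
  lvl0: tbl 0x2E, slot 26 ⇒ 0x38007 (P1/RW1/US1/PS0)
  lvl1: tbl 0x38, slot 4 ⇒ 0x3A007 (P1/RW1/US1/PS0)
  ✓ 0x3AEB1  — 2 lookups
#2 VA=0xC00025 (r,kernel):
  lvl0: tbl 0x2E, slot 6 ⇒ 0x73006 (P0/RW1/US1/PS0)
  ✗ PAGE_NOT_PRESENT  [1 reads]
#3 VA=0x2A07C2C (w,kernel):
  lvl0: tbl 0x2E, slot 21 ⇒ 0x3B007 (P1/RW1/US1/PS0)
  lvl1: tbl 0x3B, slot 7 ⇒ 0x3C005 (P1/RW0/US1/PS0)
  ✗ PROTECTION_VIOLATION  [2 reads]

Entries read for #2: 1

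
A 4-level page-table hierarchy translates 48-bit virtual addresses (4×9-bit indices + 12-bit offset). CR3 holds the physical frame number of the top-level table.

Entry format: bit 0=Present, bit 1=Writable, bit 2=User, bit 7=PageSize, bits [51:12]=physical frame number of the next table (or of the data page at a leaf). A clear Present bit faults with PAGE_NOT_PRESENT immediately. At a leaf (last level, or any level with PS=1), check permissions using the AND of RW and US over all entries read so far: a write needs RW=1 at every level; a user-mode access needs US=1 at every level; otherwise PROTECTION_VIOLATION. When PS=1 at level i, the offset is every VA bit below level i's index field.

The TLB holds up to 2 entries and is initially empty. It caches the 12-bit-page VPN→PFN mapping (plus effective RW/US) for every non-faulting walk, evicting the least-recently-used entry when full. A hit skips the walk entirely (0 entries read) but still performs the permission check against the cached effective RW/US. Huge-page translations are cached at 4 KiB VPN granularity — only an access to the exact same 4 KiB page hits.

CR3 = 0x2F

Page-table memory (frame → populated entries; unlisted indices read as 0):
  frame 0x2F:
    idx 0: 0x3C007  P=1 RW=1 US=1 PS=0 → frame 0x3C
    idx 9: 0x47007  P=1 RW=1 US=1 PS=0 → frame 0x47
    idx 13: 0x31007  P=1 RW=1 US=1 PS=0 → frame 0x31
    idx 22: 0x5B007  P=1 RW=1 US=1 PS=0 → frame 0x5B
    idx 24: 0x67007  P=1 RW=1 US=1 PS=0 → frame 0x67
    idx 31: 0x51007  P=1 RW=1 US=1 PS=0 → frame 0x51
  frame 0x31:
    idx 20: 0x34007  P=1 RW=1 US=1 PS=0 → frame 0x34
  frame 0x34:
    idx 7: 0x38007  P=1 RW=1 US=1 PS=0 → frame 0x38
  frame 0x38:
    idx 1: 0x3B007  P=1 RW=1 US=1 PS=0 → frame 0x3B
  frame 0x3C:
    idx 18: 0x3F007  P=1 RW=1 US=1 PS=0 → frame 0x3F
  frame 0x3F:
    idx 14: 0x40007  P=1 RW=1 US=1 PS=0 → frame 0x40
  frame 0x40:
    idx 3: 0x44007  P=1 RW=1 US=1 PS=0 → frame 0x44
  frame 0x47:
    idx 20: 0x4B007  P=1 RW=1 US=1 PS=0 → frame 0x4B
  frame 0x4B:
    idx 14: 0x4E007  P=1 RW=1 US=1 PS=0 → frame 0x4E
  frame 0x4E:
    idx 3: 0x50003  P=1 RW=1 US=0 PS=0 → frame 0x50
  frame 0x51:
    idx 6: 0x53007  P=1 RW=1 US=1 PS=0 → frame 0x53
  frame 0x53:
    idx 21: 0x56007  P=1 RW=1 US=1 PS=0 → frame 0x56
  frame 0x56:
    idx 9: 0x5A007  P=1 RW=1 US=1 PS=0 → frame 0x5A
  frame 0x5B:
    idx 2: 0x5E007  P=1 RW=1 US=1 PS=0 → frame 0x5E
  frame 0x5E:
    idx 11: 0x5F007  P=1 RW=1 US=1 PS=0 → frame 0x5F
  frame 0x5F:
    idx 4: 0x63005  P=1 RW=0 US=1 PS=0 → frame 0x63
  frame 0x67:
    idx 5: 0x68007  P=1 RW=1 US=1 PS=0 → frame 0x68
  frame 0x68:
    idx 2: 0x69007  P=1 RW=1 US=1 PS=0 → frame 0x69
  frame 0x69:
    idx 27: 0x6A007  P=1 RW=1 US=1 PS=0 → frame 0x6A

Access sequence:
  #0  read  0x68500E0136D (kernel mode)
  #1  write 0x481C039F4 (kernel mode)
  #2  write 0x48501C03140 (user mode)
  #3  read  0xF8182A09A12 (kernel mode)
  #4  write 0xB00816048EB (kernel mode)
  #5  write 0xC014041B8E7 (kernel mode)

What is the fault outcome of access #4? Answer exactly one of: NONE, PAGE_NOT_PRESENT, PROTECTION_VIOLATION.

Per-access translation:
#0 VA=0x68500E0136D (r,kernel):
  lvl0: tbl 0x2F, slot 13 ⇒ 0x31007 (P1/RW1/US1/PS0)
  lvl1: tbl 0x31, slot 20 ⇒ 0x34007 (P1/RW1/US1/PS0)
  lvl2: tbl 0x34, slot 7 ⇒ 0x38007 (P1/RW1/US1/PS0)
  lvl3: tbl 0x38, slot 1 ⇒ 0x3B007 (P1/RW1/US1/PS0)
  ✓ 0x3B36D  — 4 lookups
#1 VA=0x481C039F4 (w,kernel):
  lvl0: tbl 0x2F, slot 0 ⇒ 0x3C007 (P1/RW1/US1/PS0)
  lvl1: tbl 0x3C, slot 18 ⇒ 0x3F007 (P1/RW1/US1/PS0)
  lvl2: tbl 0x3F, slot 14 ⇒ 0x40007 (P1/RW1/US1/PS0)
  lvl3: tbl 0x40, slot 3 ⇒ 0x44007 (P1/RW1/US1/PS0)
  ✓ 0x449F4  — 4 lookups
#2 VA=0x48501C03140 (w,user):
  lvl0: tbl 0x2F, slot 9 ⇒ 0x47007 (P1/RW1/US1/PS0)
  lvl1: tbl 0x47, slot 20 ⇒ 0x4B007 (P1/RW1/US1/PS0)
  lvl2: tbl 0x4B, slot 14 ⇒ 0x4E007 (P1/RW1/US1/PS0)
  lvl3: tbl 0x4E, slot 3 ⇒ 0x50003 (P1/RW1/US0/PS0)
  ⇒ fault: PROTECTION_VIOLATION  — 4 lookups
#3 VA=0xF8182A09A12 (r,kernel):
  lvl0: tbl 0x2F, slot 31 ⇒ 0x51007 (P1/RW1/US1/PS0)
  lvl1: tbl 0x51, slot 6 ⇒ 0x53007 (P1/RW1/US1/PS0)
  lvl2: tbl 0x53, slot 21 ⇒ 0x56007 (P1/RW1/US1/PS0)
  lvl3: tbl 0x56, slot 9 ⇒ 0x5A007 (P1/RW1/US1/PS0)
  ✓ 0x5AA12  — 4 lookups
#4 VA=0xB00816048EB (w,kernel):
  lvl0: tbl 0x2F, slot 22 ⇒ 0x5B007 (P1/RW1/US1/PS0)
  lvl1: tbl 0x5B, slot 2 ⇒ 0x5E007 (P1/RW1/US1/PS0)
  lvl2: tbl 0x5E, slot 11 ⇒ 0x5F007 (P1/RW1/US1/PS0)
  lvl3: tbl 0x5F, slot 4 ⇒ 0x63005 (P1/RW0/US1/PS0)
  ⇒ fault: PROTECTION_VIOLATION  — 4 lookups
#5 VA=0xC014041B8E7 (w,kernel):
  lvl0: tbl 0x2F, slot 24 ⇒ 0x67007 (P1/RW1/US1/PS0)
  lvl1: tbl 0x67, slot 5 ⇒ 0x68007 (P1/RW1/US1/PS0)
  lvl2: tbl 0x68, slot 2 ⇒ 0x69007 (P1/RW1/US1/PS0)
  lvl3: tbl 0x69, slot 27 ⇒ 0x6A007 (P1/RW1/US1/PS0)
  ✓ 0x6A8E7  — 4 lookups

Access #4 fault: PROTECTION_VIOLATION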